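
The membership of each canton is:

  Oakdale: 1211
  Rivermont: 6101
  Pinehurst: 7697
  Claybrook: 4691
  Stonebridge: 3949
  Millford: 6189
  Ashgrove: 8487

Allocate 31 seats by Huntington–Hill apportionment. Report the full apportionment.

With divisor 1249: modified quotas Oakdale 0.970, Rivermont 4.885, Pinehurst 6.163, Claybrook 3.756, Stonebridge 3.162, Millford 4.955, Ashgrove 6.795.
Geometric-mean thresholds: Oakdale (min 1), Rivermont √(4·5)=4.472, Pinehurst √(6·7)=6.481, Claybrook √(3·4)=3.464, Stonebridge √(3·4)=3.464, Millford √(4·5)=4.472, Ashgrove √(6·7)=6.481.
Each quota rounded against its threshold gives Oakdale 1, Rivermont 5, Pinehurst 6, Claybrook 4, Stonebridge 3, Millford 5, Ashgrove 7 (total 31).

Oakdale: 1; Rivermont: 5; Pinehurst: 6; Claybrook: 4; Stonebridge: 3; Millford: 5; Ashgrove: 7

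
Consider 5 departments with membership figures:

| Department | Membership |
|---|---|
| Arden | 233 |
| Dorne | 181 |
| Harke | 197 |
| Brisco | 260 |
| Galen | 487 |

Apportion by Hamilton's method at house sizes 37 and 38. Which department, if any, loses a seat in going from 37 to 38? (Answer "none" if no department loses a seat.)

At 37 seats: Arden 6, Dorne 5, Harke 6, Brisco 7, Galen 13.
At 38 seats: Arden 7, Dorne 5, Harke 5, Brisco 7, Galen 14.
Harke drops from 6 to 5.

Harke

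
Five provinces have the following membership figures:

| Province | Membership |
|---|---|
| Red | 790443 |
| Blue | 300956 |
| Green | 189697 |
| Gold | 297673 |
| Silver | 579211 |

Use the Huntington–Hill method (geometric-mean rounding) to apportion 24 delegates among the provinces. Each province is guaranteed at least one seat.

Red 9, Blue 3, Green 2, Gold 3, Silver 7

With divisor 88126: modified quotas Red 8.969, Blue 3.415, Green 2.153, Gold 3.378, Silver 6.573.
Geometric-mean thresholds: Red √(8·9)=8.485, Blue √(3·4)=3.464, Green √(2·3)=2.449, Gold √(3·4)=3.464, Silver √(6·7)=6.481.
Each quota rounded against its threshold gives Red 9, Blue 3, Green 2, Gold 3, Silver 7 (total 24).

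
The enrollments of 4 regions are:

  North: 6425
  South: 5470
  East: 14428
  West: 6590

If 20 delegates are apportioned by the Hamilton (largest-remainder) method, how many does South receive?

Total 32913; standard divisor 32913/20 ≈ 1645.65.
Standard quotas: North 3.9042, South 3.3239, East 8.7674, West 4.0045.
Lower quotas: North 3, South 3, East 8, West 4 (sum 18, leaving 2 seats).
Remainders in descending order: North 0.9042, East 0.7674, South 0.3239, West 0.0045.
Largest remainders: North, East receive the extra seats.
South receives 3.

3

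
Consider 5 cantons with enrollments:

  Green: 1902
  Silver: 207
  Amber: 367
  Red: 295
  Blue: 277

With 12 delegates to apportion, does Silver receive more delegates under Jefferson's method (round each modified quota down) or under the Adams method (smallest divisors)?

Jefferson: Green 9, Silver 0, Amber 1, Red 1, Blue 1.
Adams: Green 7, Silver 1, Amber 2, Red 1, Blue 1.
Silver gets 0 under Jefferson and 1 under Adams.

Adams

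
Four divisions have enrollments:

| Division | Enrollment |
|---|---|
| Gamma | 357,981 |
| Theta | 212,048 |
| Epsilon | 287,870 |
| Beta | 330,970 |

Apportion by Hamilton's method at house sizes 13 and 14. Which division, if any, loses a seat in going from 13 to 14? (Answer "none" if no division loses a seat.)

none

At 13 seats: Gamma 4, Theta 2, Epsilon 3, Beta 4.
At 14 seats: Gamma 4, Theta 3, Epsilon 3, Beta 4.
No division's allocation decreased.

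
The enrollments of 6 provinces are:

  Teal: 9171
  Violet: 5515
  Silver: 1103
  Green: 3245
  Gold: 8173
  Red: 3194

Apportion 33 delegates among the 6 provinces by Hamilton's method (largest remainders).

Standard divisor: 30401 ÷ 33 ≈ 921.242.
Standard quotas: Teal 9.9550, Violet 5.9865, Silver 1.1973, Green 3.5224, Gold 8.8717, Red 3.4671.
Lower quotas: Teal 9, Violet 5, Silver 1, Green 3, Gold 8, Red 3 (sum 29, leaving 4 seats).
Remainders in descending order: Violet 0.9865, Teal 0.9550, Gold 0.8717, Green 0.5224, Red 0.4671, Silver 0.1973.
The surplus seats go to Violet, Teal, Gold, Green.

Teal=10; Violet=6; Silver=1; Green=4; Gold=9; Red=3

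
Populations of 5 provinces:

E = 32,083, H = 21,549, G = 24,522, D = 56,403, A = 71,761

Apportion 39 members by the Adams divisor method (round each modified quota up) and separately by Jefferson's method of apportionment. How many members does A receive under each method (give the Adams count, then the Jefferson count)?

Adams: E 6, H 4, G 5, D 11, A 13.
Jefferson: E 6, H 4, G 4, D 11, A 14.
A gets 13 under Adams and 14 under Jefferson.

13 and 14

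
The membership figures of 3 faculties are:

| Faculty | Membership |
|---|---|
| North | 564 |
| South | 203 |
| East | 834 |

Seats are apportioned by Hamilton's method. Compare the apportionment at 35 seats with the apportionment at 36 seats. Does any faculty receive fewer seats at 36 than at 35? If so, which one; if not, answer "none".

South

At 35 seats: North 12, South 5, East 18.
At 36 seats: North 13, South 4, East 19.
South drops from 5 to 4.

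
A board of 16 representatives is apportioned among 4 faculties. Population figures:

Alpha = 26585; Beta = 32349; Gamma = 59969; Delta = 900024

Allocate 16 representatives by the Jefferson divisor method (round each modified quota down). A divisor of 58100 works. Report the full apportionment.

Alpha 0; Beta 0; Gamma 1; Delta 15

With modified divisor 58100: modified quotas Alpha 0.458, Beta 0.557, Gamma 1.032, Delta 15.491.
Rounding down: Alpha 0, Beta 0, Gamma 1, Delta 15 (total 16).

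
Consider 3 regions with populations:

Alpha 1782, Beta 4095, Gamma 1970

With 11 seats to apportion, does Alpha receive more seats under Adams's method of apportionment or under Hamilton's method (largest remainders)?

Adams: Alpha 3, Beta 5, Gamma 3.
Hamilton: Alpha 2, Beta 6, Gamma 3.
Alpha gets 3 under Adams and 2 under Hamilton.

Adams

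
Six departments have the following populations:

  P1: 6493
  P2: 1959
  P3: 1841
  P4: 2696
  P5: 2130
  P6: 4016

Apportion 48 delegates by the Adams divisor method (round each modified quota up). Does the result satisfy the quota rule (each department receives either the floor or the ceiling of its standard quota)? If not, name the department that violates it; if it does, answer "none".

none

Standard quotas: P1 16.288, P2 4.914, P3 4.618, P4 6.763, P5 5.343, P6 10.074.
Adams allocation: P1 16, P2 5, P3 5, P4 7, P5 5, P6 10.
Every allocation lies between the lower and upper quota.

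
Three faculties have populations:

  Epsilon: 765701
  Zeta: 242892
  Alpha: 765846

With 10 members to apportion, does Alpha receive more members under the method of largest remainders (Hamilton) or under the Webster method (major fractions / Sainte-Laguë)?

Hamilton: Epsilon 4, Zeta 2, Alpha 4.
Webster: Epsilon 4, Zeta 1, Alpha 5.
Alpha gets 4 under Hamilton and 5 under Webster.

Webster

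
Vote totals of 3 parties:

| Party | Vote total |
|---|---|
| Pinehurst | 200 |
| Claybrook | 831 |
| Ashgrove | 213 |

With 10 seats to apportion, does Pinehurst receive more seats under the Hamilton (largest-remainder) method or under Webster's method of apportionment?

Hamilton: Pinehurst 1, Claybrook 7, Ashgrove 2.
Webster: Pinehurst 2, Claybrook 6, Ashgrove 2.
Pinehurst gets 1 under Hamilton and 2 under Webster.

Webster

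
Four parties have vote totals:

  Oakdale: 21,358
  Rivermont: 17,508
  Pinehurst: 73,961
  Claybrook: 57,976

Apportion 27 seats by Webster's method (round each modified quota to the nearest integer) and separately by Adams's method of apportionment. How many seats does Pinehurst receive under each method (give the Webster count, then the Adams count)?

12 and 11

Webster: Oakdale 3, Rivermont 3, Pinehurst 12, Claybrook 9.
Adams: Oakdale 4, Rivermont 3, Pinehurst 11, Claybrook 9.
Pinehurst gets 12 under Webster and 11 under Adams.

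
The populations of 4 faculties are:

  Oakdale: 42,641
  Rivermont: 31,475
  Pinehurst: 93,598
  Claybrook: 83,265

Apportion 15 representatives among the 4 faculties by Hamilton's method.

Standard divisor: 250979 ÷ 15 ≈ 16731.933.
Standard quotas: Oakdale 2.5485, Rivermont 1.8811, Pinehurst 5.5940, Claybrook 4.9764.
Lower quotas: Oakdale 2, Rivermont 1, Pinehurst 5, Claybrook 4 (sum 12, leaving 3 seats).
Remainders in descending order: Claybrook 0.9764, Rivermont 0.8811, Pinehurst 0.5940, Oakdale 0.5485.
Largest remainders: Claybrook, Rivermont, Pinehurst receive the extra seats.

Oakdale 2, Rivermont 2, Pinehurst 6, Claybrook 5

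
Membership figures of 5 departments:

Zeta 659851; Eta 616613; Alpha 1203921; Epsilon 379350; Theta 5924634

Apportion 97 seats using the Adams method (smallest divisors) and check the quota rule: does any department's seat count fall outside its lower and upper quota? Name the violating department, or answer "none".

Standard quotas: Zeta 7.286, Eta 6.809, Alpha 13.294, Epsilon 4.189, Theta 65.422.
Adams allocation: Zeta 8, Eta 7, Alpha 13, Epsilon 5, Theta 64.
Theta has quota 65.422 (lower 65, upper 66) but receives 64 — outside the quota interval.

Theta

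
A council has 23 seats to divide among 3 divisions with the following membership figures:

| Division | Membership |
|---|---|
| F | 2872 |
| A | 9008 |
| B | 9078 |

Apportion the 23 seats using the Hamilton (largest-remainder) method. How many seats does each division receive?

F: 3, A: 10, B: 10

Standard divisor: 20958 ÷ 23 ≈ 911.217.
Standard quotas: F 3.1518, A 9.8857, B 9.9625.
Lower quotas: F 3, A 9, B 9 (sum 21, leaving 2 seats).
Remainders in descending order: B 0.9625, A 0.8857, F 0.1518.
The surplus seats go to B, A.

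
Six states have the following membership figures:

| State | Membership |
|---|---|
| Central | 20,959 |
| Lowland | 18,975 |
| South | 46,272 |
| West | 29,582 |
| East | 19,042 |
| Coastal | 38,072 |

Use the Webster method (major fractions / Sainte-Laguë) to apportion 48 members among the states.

Central 6; Lowland 5; South 13; West 8; East 5; Coastal 11

Standard divisor 172902/48 ≈ 3602.125; standard quotas: Central 5.819, Lowland 5.268, South 12.846, West 8.212, East 5.286, Coastal 10.569.
Rounding to the nearest integer gives Central 6, Lowland 5, South 13, West 8, East 5, Coastal 11 — total 48, matching the house size, so no adjustment is needed.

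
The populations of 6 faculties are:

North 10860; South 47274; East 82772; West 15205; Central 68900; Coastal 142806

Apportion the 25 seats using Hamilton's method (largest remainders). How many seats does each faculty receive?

Total 367817; standard divisor 367817/25 ≈ 14712.68.
Standard quotas: North 0.7381, South 3.2131, East 5.6259, West 1.0335, Central 4.6830, Coastal 9.7063.
Lower quotas: North 0, South 3, East 5, West 1, Central 4, Coastal 9 (sum 22, leaving 3 seats).
Remainders in descending order: North 0.7381, Coastal 0.7063, Central 0.6830, East 0.6259, South 0.2131, West 0.0335.
The surplus seats go to North, Coastal, Central.

North 1, South 3, East 5, West 1, Central 5, Coastal 10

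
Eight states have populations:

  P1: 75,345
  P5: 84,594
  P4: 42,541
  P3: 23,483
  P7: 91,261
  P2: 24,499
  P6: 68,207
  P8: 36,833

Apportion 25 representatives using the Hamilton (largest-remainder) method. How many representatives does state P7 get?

5

The standard divisor is 446763/25 ≈ 17870.52.
Standard quotas: P1 4.2162, P5 4.7337, P4 2.3805, P3 1.3141, P7 5.1068, P2 1.3709, P6 3.8167, P8 2.0611.
Lower quotas: P1 4, P5 4, P4 2, P3 1, P7 5, P2 1, P6 3, P8 2 (sum 22, leaving 3 seats).
Remainders in descending order: P6 0.8167, P5 0.7337, P4 0.3805, P2 0.3709, P3 0.3141, P1 0.2162, P7 0.1068, P8 0.0611.
Largest remainders: P6, P5, P4 receive the extra seats.
P7 receives 5.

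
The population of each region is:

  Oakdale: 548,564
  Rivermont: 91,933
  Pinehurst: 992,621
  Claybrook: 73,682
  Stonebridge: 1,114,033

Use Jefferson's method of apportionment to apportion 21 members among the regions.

Oakdale=4, Rivermont=0, Pinehurst=8, Claybrook=0, Stonebridge=9

Standard divisor 2820833/21 ≈ 134325.381; standard quotas: Oakdale 4.084, Rivermont 0.684, Pinehurst 7.390, Claybrook 0.549, Stonebridge 8.294.
Rounding down gives 4, 0, 7, 0, 8 = 19 seats, so the divisor must be adjusted.
With modified divisor 117600: modified quotas Oakdale 4.665, Rivermont 0.782, Pinehurst 8.441, Claybrook 0.627, Stonebridge 9.473.
Rounding down: Oakdale 4, Rivermont 0, Pinehurst 8, Claybrook 0, Stonebridge 9 (total 21).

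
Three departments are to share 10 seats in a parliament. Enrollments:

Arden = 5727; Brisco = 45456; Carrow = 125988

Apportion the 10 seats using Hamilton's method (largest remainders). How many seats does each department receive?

Standard divisor: 177171 ÷ 10 ≈ 17717.1.
Standard quotas: Arden 0.3232, Brisco 2.5657, Carrow 7.1111.
Lower quotas: Arden 0, Brisco 2, Carrow 7 (sum 9, leaving 1 seat).
Remainders in descending order: Brisco 0.5657, Arden 0.3232, Carrow 0.1111.
Largest remainder: Brisco receives the extra seat.

Arden=0, Brisco=3, Carrow=7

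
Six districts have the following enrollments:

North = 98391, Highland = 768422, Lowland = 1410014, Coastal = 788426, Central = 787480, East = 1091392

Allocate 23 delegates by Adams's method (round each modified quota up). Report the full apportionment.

North 1, Highland 3, Lowland 6, Coastal 4, Central 4, East 5

Standard divisor 4944125/23 ≈ 214961.957; standard quotas: North 0.458, Highland 3.575, Lowland 6.559, Coastal 3.668, Central 3.663, East 5.077.
Rounding up gives 1, 4, 7, 4, 4, 6 = 26 seats, so the divisor must be adjusted.
With modified divisor 259300: modified quotas North 0.379, Highland 2.963, Lowland 5.438, Coastal 3.041, Central 3.037, East 4.209.
Rounding up: North 1, Highland 3, Lowland 6, Coastal 4, Central 4, East 5 (total 23).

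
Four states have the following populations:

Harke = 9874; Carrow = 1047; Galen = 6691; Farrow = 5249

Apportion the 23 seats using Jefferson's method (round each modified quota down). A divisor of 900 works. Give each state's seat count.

With modified divisor 900: modified quotas Harke 10.971, Carrow 1.163, Galen 7.434, Farrow 5.832.
Rounding down: Harke 10, Carrow 1, Galen 7, Farrow 5 (total 23).

Harke 10, Carrow 1, Galen 7, Farrow 5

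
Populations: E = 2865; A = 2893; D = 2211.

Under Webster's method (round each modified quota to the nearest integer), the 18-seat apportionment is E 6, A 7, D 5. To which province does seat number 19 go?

E

Priority for the next seat is population ÷ (current seats + 0.5).
Priorities: E 440.769, A 385.733, D 402.000.
Highest priority: E.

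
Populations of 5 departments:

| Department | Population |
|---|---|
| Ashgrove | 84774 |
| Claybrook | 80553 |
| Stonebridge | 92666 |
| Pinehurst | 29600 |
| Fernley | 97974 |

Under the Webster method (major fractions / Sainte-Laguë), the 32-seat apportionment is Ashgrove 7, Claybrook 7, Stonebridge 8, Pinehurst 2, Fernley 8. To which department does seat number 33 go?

Pinehurst

Priority for the next seat is population ÷ (current seats + 0.5).
Priorities: Ashgrove 11303.200, Claybrook 10740.400, Stonebridge 10901.882, Pinehurst 11840.000, Fernley 11526.353.
Highest priority: Pinehurst.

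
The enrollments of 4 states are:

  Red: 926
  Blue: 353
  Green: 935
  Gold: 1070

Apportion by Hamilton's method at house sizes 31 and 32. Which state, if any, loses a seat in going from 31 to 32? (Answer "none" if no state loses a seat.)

At 31 seats: Red 9, Blue 3, Green 9, Gold 10.
At 32 seats: Red 9, Blue 4, Green 9, Gold 10.
No state's allocation decreased.

none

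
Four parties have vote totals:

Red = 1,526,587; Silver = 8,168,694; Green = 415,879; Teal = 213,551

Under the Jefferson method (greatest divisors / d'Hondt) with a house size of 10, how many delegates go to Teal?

0

Standard divisor 10324711/10 ≈ 1032471.1; standard quotas: Red 1.479, Silver 7.912, Green 0.403, Teal 0.207.
Rounding down gives 1, 7, 0, 0 = 8 seats, so the divisor must be adjusted.
With modified divisor 862300: modified quotas Red 1.770, Silver 9.473, Green 0.482, Teal 0.248.
Rounding down: Red 1, Silver 9, Green 0, Teal 0 (total 10).
Teal receives 0.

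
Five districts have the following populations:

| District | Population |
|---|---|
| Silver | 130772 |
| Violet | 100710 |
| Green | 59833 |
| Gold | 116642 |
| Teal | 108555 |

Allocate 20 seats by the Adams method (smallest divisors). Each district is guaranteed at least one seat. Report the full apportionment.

Silver 5; Violet 4; Green 3; Gold 4; Teal 4

Standard divisor 516512/20 ≈ 25825.6; standard quotas: Silver 5.064, Violet 3.900, Green 2.317, Gold 4.517, Teal 4.203.
Rounding up gives 6, 4, 3, 5, 5 = 23 seats, so the divisor must be adjusted.
With modified divisor 29500: modified quotas Silver 4.433, Violet 3.414, Green 2.028, Gold 3.954, Teal 3.680.
Rounding up: Silver 5, Violet 4, Green 3, Gold 4, Teal 4 (total 20).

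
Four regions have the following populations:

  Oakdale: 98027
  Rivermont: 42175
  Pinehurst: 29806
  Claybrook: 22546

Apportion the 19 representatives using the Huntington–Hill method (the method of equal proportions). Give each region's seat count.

With divisor 9882: modified quotas Oakdale 9.920, Rivermont 4.268, Pinehurst 3.016, Claybrook 2.282.
Geometric-mean thresholds: Oakdale √(9·10)=9.487, Rivermont √(4·5)=4.472, Pinehurst √(3·4)=3.464, Claybrook √(2·3)=2.449.
Each quota rounded against its threshold gives Oakdale 10, Rivermont 4, Pinehurst 3, Claybrook 2 (total 19).

Oakdale: 10, Rivermont: 4, Pinehurst: 3, Claybrook: 2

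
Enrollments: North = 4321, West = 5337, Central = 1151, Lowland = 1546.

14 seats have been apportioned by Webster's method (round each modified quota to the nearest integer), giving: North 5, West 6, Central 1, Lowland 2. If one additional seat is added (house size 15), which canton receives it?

West

Priority for the next seat is population ÷ (current seats + 0.5).
Priorities: North 785.636, West 821.077, Central 767.333, Lowland 618.400.
Highest priority: West.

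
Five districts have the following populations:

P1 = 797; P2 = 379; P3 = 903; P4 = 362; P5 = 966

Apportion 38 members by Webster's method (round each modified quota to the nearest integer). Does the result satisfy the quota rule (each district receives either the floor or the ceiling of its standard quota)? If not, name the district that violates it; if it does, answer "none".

Standard quotas: P1 8.889, P2 4.227, P3 10.072, P4 4.038, P5 10.774.
Webster allocation: P1 9, P2 4, P3 10, P4 4, P5 11.
Every allocation lies between the lower and upper quota.

none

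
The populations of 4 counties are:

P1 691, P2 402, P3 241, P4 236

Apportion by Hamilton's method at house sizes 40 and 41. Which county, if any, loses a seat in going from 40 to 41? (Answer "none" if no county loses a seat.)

none

At 40 seats: P1 18, P2 10, P3 6, P4 6.
At 41 seats: P1 18, P2 11, P3 6, P4 6.
No county's allocation decreased.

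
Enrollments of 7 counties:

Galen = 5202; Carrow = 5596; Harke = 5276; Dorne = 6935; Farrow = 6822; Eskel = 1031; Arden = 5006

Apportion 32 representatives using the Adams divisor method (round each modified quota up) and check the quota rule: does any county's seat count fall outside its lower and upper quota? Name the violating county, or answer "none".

none

Standard quotas: Galen 4.641, Carrow 4.993, Harke 4.707, Dorne 6.187, Farrow 6.086, Eskel 0.920, Arden 4.466.
Adams allocation: Galen 5, Carrow 5, Harke 5, Dorne 6, Farrow 6, Eskel 1, Arden 4.
Every allocation lies between the lower and upper quota.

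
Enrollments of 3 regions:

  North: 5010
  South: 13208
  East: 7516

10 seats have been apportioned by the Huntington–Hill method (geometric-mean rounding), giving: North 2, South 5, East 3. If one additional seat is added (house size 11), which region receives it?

Priority for the next seat is population ÷ (√(s·(s+1))).
Priorities: North 2045.324, South 2411.440, East 2169.682.
Highest priority: South.

South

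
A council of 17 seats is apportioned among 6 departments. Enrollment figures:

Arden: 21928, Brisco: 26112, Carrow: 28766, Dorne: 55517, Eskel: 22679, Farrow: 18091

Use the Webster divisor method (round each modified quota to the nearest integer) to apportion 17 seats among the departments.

Arden: 2; Brisco: 3; Carrow: 3; Dorne: 5; Eskel: 2; Farrow: 2

Standard divisor 173093/17 ≈ 10181.941; standard quotas: Arden 2.154, Brisco 2.565, Carrow 2.825, Dorne 5.452, Eskel 2.227, Farrow 1.777.
Rounding to the nearest integer gives Arden 2, Brisco 3, Carrow 3, Dorne 5, Eskel 2, Farrow 2 — total 17, matching the house size, so no adjustment is needed.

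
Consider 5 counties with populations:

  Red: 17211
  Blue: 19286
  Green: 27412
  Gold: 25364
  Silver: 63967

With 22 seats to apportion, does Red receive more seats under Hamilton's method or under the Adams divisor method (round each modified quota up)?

Adams

Hamilton: Red 2, Blue 3, Green 4, Gold 4, Silver 9.
Adams: Red 3, Blue 3, Green 4, Gold 4, Silver 8.
Red gets 2 under Hamilton and 3 under Adams.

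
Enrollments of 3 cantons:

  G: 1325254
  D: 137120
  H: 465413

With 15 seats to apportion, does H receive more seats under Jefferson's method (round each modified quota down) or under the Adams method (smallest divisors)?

Adams

Jefferson: G 11, D 1, H 3.
Adams: G 10, D 1, H 4.
H gets 3 under Jefferson and 4 under Adams.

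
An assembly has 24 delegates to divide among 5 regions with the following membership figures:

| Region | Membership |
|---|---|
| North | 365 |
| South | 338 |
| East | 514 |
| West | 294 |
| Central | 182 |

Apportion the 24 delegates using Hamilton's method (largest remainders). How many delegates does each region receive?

North 5; South 5; East 7; West 4; Central 3

The standard divisor is 1693/24 ≈ 70.542.
Standard quotas: North 5.174, South 4.791, East 7.286, West 4.168, Central 2.580.
Lower quotas: North 5, South 4, East 7, West 4, Central 2 (sum 22, leaving 2 seats).
Remainders in descending order: South 0.791, Central 0.580, East 0.286, North 0.174, West 0.168.
Largest remainders: South, Central receive the extra seats.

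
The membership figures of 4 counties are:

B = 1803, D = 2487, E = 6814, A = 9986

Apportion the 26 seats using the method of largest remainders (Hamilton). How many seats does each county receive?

B 2; D 3; E 9; A 12

Total 21090; standard divisor 21090/26 ≈ 811.154.
Standard quotas: B 2.2228, D 3.0660, E 8.4004, A 12.3109.
Lower quotas: B 2, D 3, E 8, A 12 (sum 25, leaving 1 seat).
Remainders in descending order: E 0.4004, A 0.3109, B 0.2228, D 0.0660.
Largest remainder: E receives the extra seat.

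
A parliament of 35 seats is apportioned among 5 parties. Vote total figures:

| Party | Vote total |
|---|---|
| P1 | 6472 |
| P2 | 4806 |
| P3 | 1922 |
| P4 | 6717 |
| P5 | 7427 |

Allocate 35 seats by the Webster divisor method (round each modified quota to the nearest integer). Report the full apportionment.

Standard divisor 27344/35 ≈ 781.257; standard quotas: P1 8.284, P2 6.152, P3 2.460, P4 8.598, P5 9.506.
Rounding to the nearest integer gives P1 8, P2 6, P3 2, P4 9, P5 10 — total 35, matching the house size, so no adjustment is needed.

P1 8, P2 6, P3 2, P4 9, P5 10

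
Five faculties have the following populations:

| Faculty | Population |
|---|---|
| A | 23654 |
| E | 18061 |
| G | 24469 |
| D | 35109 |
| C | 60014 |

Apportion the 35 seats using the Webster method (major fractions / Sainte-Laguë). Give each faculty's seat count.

A 5, E 4, G 5, D 8, C 13

Standard divisor 161307/35 ≈ 4608.771; standard quotas: A 5.132, E 3.919, G 5.309, D 7.618, C 13.022.
Rounding to the nearest integer gives A 5, E 4, G 5, D 8, C 13 — total 35, matching the house size, so no adjustment is needed.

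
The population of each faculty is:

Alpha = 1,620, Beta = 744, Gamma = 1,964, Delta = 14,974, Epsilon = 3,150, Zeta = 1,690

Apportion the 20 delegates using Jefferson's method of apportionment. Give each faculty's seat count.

Alpha: 1, Beta: 0, Gamma: 1, Delta: 14, Epsilon: 3, Zeta: 1

Standard divisor 24142/20 ≈ 1207.1; standard quotas: Alpha 1.342, Beta 0.616, Gamma 1.627, Delta 12.405, Epsilon 2.610, Zeta 1.400.
Rounding down gives 1, 0, 1, 12, 2, 1 = 17 seats, so the divisor must be adjusted.
With modified divisor 1000: modified quotas Alpha 1.620, Beta 0.744, Gamma 1.964, Delta 14.974, Epsilon 3.150, Zeta 1.690.
Rounding down: Alpha 1, Beta 0, Gamma 1, Delta 14, Epsilon 3, Zeta 1 (total 20).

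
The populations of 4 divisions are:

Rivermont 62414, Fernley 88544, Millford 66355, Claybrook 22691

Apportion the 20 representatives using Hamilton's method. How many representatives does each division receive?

Rivermont=5, Fernley=7, Millford=6, Claybrook=2

Total 240004; standard divisor 240004/20 ≈ 12000.2.
Standard quotas: Rivermont 5.2011, Fernley 7.3785, Millford 5.5295, Claybrook 1.8909.
Lower quotas: Rivermont 5, Fernley 7, Millford 5, Claybrook 1 (sum 18, leaving 2 seats).
Remainders in descending order: Claybrook 0.8909, Millford 0.5295, Fernley 0.3785, Rivermont 0.2011.
The surplus seats go to Claybrook, Millford.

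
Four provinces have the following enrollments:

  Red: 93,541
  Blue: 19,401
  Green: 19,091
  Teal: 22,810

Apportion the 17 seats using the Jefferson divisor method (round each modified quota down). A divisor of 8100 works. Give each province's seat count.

With modified divisor 8100: modified quotas Red 11.548, Blue 2.395, Green 2.357, Teal 2.816.
Rounding down: Red 11, Blue 2, Green 2, Teal 2 (total 17).

Red 11, Blue 2, Green 2, Teal 2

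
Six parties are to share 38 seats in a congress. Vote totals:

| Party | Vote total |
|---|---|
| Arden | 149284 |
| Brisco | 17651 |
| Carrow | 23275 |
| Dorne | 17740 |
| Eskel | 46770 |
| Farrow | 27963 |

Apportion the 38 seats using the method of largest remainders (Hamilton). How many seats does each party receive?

Arden: 20, Brisco: 2, Carrow: 3, Dorne: 3, Eskel: 6, Farrow: 4

The standard divisor is 282683/38 ≈ 7439.026.
Standard quotas: Arden 20.0677, Brisco 2.3728, Carrow 3.1288, Dorne 2.3847, Eskel 6.2871, Farrow 3.7590.
Lower quotas: Arden 20, Brisco 2, Carrow 3, Dorne 2, Eskel 6, Farrow 3 (sum 36, leaving 2 seats).
Remainders in descending order: Farrow 0.7590, Dorne 0.3847, Brisco 0.3728, Eskel 0.2871, Carrow 0.1288, Arden 0.0677.
Largest remainders: Farrow, Dorne receive the extra seats.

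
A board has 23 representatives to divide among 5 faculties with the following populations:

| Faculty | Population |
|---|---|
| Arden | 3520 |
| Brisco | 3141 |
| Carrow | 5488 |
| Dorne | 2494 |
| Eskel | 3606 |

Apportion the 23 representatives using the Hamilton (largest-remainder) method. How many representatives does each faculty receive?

The standard divisor is 18249/23 ≈ 793.435.
Standard quotas: Arden 4.4364, Brisco 3.9587, Carrow 6.9168, Dorne 3.1433, Eskel 4.5448.
Lower quotas: Arden 4, Brisco 3, Carrow 6, Dorne 3, Eskel 4 (sum 20, leaving 3 seats).
Remainders in descending order: Brisco 0.9587, Carrow 0.9168, Eskel 0.5448, Arden 0.4364, Dorne 0.1433.
Largest remainders: Brisco, Carrow, Eskel receive the extra seats.

Arden: 4; Brisco: 4; Carrow: 7; Dorne: 3; Eskel: 5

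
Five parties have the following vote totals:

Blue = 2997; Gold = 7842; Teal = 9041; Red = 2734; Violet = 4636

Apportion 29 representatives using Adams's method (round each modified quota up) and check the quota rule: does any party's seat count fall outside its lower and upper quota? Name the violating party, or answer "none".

Standard quotas: Blue 3.189, Gold 8.346, Teal 9.622, Red 2.910, Violet 4.934.
Adams allocation: Blue 3, Gold 8, Teal 10, Red 3, Violet 5.
Every allocation lies between the lower and upper quota.

none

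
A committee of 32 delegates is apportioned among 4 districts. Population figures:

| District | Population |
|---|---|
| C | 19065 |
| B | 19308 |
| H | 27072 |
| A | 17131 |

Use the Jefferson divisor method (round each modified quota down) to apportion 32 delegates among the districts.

C: 7, B: 7, H: 11, A: 7

Standard divisor 82576/32 ≈ 2580.5; standard quotas: C 7.388, B 7.482, H 10.491, A 6.639.
Rounding down gives 7, 7, 10, 6 = 30 seats, so the divisor must be adjusted.
With modified divisor 2430: modified quotas C 7.846, B 7.946, H 11.141, A 7.050.
Rounding down: C 7, B 7, H 11, A 7 (total 32).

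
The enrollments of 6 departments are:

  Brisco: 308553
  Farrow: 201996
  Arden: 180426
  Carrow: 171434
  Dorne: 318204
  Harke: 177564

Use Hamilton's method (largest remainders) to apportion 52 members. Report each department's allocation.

The standard divisor is 1358177/52 ≈ 26118.788.
Standard quotas: Brisco 11.8134, Farrow 7.7337, Arden 6.9079, Carrow 6.5636, Dorne 12.1830, Harke 6.7983.
Lower quotas: Brisco 11, Farrow 7, Arden 6, Carrow 6, Dorne 12, Harke 6 (sum 48, leaving 4 seats).
Remainders in descending order: Arden 0.9079, Brisco 0.8134, Harke 0.7983, Farrow 0.7337, Carrow 0.5636, Dorne 0.1830.
Largest remainders: Arden, Brisco, Harke, Farrow receive the extra seats.

Brisco 12, Farrow 8, Arden 7, Carrow 6, Dorne 12, Harke 7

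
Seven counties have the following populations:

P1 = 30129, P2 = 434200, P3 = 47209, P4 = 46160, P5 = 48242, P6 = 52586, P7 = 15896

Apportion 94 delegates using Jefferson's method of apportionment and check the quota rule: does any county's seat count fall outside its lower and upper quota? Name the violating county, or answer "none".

Standard quotas: P1 4.199, P2 60.518, P3 6.580, P4 6.434, P5 6.724, P6 7.329, P7 2.216.
Jefferson allocation: P1 4, P2 63, P3 6, P4 6, P5 6, P6 7, P7 2.
P2 has quota 60.518 (lower 60, upper 61) but receives 63 — outside the quota interval.

P2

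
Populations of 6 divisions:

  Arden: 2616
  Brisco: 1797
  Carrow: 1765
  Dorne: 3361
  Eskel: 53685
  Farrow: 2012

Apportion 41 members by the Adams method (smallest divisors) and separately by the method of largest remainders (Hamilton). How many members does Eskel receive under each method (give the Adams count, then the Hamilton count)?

31 and 34

Adams: Arden 2, Brisco 2, Carrow 2, Dorne 2, Eskel 31, Farrow 2.
Hamilton: Arden 2, Brisco 1, Carrow 1, Dorne 2, Eskel 34, Farrow 1.
Eskel gets 31 under Adams and 34 under Hamilton.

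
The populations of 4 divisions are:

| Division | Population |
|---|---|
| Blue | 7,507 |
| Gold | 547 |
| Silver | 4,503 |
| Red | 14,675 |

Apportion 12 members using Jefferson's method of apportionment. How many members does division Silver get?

2

Standard divisor 27232/12 ≈ 2269.333; standard quotas: Blue 3.308, Gold 0.241, Silver 1.984, Red 6.467.
Rounding down gives 3, 0, 1, 6 = 10 seats, so the divisor must be adjusted.
With modified divisor 2000: modified quotas Blue 3.753, Gold 0.274, Silver 2.252, Red 7.338.
Rounding down: Blue 3, Gold 0, Silver 2, Red 7 (total 12).
Silver receives 2.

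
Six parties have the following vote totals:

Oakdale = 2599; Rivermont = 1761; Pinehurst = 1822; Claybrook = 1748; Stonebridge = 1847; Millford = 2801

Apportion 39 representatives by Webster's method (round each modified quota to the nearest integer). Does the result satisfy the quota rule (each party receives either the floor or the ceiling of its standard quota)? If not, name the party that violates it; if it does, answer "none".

none

Standard quotas: Oakdale 8.059, Rivermont 5.460, Pinehurst 5.649, Claybrook 5.420, Stonebridge 5.727, Millford 8.685.
Webster allocation: Oakdale 8, Rivermont 5, Pinehurst 6, Claybrook 5, Stonebridge 6, Millford 9.
Every allocation lies between the lower and upper quota.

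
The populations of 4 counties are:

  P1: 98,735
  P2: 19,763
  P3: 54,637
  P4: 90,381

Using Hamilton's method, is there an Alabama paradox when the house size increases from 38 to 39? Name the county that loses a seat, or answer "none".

At 38 seats: P1 14, P2 3, P3 8, P4 13.
At 39 seats: P1 15, P2 3, P3 8, P4 13.
No county's allocation decreased.

none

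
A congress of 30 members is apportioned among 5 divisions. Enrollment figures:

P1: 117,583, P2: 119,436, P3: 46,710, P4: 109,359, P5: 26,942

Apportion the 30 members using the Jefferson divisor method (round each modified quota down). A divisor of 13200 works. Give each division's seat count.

P1 8, P2 9, P3 3, P4 8, P5 2

With modified divisor 13200: modified quotas P1 8.908, P2 9.048, P3 3.539, P4 8.285, P5 2.041.
Rounding down: P1 8, P2 9, P3 3, P4 8, P5 2 (total 30).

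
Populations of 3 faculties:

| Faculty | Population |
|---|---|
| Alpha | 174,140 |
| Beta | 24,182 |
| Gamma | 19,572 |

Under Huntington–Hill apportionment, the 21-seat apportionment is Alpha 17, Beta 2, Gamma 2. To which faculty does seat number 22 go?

Alpha

Priority for the next seat is population ÷ (√(s·(s+1))).
Priorities: Alpha 9954.921, Beta 9872.260, Gamma 7990.236.
Highest priority: Alpha.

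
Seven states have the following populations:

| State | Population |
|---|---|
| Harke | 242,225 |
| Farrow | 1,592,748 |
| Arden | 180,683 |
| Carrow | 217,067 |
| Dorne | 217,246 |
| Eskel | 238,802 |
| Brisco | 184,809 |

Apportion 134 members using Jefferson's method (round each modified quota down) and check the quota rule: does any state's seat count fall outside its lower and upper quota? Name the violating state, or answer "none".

Standard quotas: Harke 11.295, Farrow 74.273, Arden 8.426, Carrow 10.122, Dorne 10.131, Eskel 11.136, Brisco 8.618.
Jefferson allocation: Harke 11, Farrow 76, Arden 8, Carrow 10, Dorne 10, Eskel 11, Brisco 8.
Farrow has quota 74.273 (lower 74, upper 75) but receives 76 — outside the quota interval.

Farrow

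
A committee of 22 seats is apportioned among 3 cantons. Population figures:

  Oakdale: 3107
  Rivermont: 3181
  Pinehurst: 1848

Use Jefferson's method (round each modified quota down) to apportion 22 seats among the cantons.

Standard divisor 8136/22 ≈ 369.818; standard quotas: Oakdale 8.401, Rivermont 8.602, Pinehurst 4.997.
Rounding down gives 8, 8, 4 = 20 seats, so the divisor must be adjusted.
With modified divisor 350: modified quotas Oakdale 8.877, Rivermont 9.089, Pinehurst 5.280.
Rounding down: Oakdale 8, Rivermont 9, Pinehurst 5 (total 22).

Oakdale 8, Rivermont 9, Pinehurst 5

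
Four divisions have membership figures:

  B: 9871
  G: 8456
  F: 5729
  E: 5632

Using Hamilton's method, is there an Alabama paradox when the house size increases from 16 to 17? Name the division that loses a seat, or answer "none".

At 16 seats: B 5, G 5, F 3, E 3.
At 17 seats: B 6, G 5, F 3, E 3.
No division's allocation decreased.

none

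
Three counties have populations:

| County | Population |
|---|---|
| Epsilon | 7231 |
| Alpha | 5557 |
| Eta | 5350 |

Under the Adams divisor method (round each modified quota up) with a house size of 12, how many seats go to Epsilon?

5

Standard divisor 18138/12 ≈ 1511.5; standard quotas: Epsilon 4.784, Alpha 3.676, Eta 3.540.
Rounding up gives 5, 4, 4 = 13 seats, so the divisor must be adjusted.
With modified divisor 1796: modified quotas Epsilon 4.026, Alpha 3.094, Eta 2.979.
Rounding up: Epsilon 5, Alpha 4, Eta 3 (total 12).
Epsilon receives 5.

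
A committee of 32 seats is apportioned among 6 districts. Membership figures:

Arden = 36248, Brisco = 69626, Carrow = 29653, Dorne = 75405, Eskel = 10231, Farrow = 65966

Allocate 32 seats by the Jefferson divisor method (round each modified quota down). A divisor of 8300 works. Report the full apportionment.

With modified divisor 8300: modified quotas Arden 4.367, Brisco 8.389, Carrow 3.573, Dorne 9.085, Eskel 1.233, Farrow 7.948.
Rounding down: Arden 4, Brisco 8, Carrow 3, Dorne 9, Eskel 1, Farrow 7 (total 32).

Arden=4, Brisco=8, Carrow=3, Dorne=9, Eskel=1, Farrow=7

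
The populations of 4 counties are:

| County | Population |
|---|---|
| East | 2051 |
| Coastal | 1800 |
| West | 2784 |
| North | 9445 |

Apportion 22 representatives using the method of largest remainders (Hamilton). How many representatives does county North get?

Total 16080; standard divisor 16080/22 ≈ 730.909.
Standard quotas: East 2.8061, Coastal 2.4627, West 3.8090, North 12.9223.
Lower quotas: East 2, Coastal 2, West 3, North 12 (sum 19, leaving 3 seats).
Remainders in descending order: North 0.9223, West 0.8090, East 0.8061, Coastal 0.4627.
The surplus seats go to North, West, East.
North receives 13.

13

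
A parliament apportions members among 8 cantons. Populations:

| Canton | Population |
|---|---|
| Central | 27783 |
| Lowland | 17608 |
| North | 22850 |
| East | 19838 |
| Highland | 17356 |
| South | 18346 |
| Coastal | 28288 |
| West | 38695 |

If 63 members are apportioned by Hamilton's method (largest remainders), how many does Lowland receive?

6

Standard divisor: 190764 ÷ 63 = 3028.
Standard quotas: Central 9.1754, Lowland 5.8151, North 7.5462, East 6.5515, Highland 5.7318, South 6.0588, Coastal 9.3421, West 12.7791.
Lower quotas: Central 9, Lowland 5, North 7, East 6, Highland 5, South 6, Coastal 9, West 12 (sum 59, leaving 4 seats).
Remainders in descending order: Lowland 0.8151, West 0.7791, Highland 0.7318, East 0.5515, North 0.5462, Coastal 0.3421, Central 0.1754, South 0.0588.
The surplus seats go to Lowland, West, Highland, East.
Lowland receives 6.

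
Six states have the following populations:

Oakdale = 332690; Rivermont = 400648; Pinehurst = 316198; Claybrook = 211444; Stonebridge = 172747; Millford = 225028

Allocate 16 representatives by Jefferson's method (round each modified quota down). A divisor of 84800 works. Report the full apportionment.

With modified divisor 84800: modified quotas Oakdale 3.923, Rivermont 4.725, Pinehurst 3.729, Claybrook 2.493, Stonebridge 2.037, Millford 2.654.
Rounding down: Oakdale 3, Rivermont 4, Pinehurst 3, Claybrook 2, Stonebridge 2, Millford 2 (total 16).

Oakdale=3, Rivermont=4, Pinehurst=3, Claybrook=2, Stonebridge=2, Millford=2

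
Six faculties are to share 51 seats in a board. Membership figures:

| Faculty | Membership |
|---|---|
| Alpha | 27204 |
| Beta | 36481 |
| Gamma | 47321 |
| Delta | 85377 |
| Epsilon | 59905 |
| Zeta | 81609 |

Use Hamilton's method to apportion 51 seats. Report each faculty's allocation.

Standard divisor: 337897 ÷ 51 ≈ 6625.431.
Standard quotas: Alpha 4.1060, Beta 5.5062, Gamma 7.1423, Delta 12.8863, Epsilon 9.0417, Zeta 12.3175.
Lower quotas: Alpha 4, Beta 5, Gamma 7, Delta 12, Epsilon 9, Zeta 12 (sum 49, leaving 2 seats).
Remainders in descending order: Delta 0.8863, Beta 0.5062, Zeta 0.3175, Gamma 0.1423, Alpha 0.1060, Epsilon 0.0417.
Largest remainders: Delta, Beta receive the extra seats.

Alpha=4, Beta=6, Gamma=7, Delta=13, Epsilon=9, Zeta=12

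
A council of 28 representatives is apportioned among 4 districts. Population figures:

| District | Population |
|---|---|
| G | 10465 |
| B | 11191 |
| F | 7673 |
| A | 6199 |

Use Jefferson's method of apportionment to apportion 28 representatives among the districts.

G: 8; B: 9; F: 6; A: 5

Standard divisor 35528/28 ≈ 1268.857; standard quotas: G 8.248, B 8.820, F 6.047, A 4.885.
Rounding down gives 8, 8, 6, 4 = 26 seats, so the divisor must be adjusted.
With modified divisor 1200: modified quotas G 8.721, B 9.326, F 6.394, A 5.166.
Rounding down: G 8, B 9, F 6, A 5 (total 28).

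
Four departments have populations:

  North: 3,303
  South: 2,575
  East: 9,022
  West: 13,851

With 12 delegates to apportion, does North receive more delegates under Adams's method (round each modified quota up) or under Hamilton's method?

Adams: North 2, South 1, East 4, West 5.
Hamilton: North 1, South 1, East 4, West 6.
North gets 2 under Adams and 1 under Hamilton.

Adams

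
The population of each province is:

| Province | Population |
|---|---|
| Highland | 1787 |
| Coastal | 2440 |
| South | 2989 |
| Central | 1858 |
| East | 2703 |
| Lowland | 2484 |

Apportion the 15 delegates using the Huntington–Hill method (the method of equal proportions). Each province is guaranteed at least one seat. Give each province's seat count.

With divisor 1005: modified quotas Highland 1.778, Coastal 2.428, South 2.974, Central 1.849, East 2.690, Lowland 2.472.
Geometric-mean thresholds: Highland √(1·2)=1.414, Coastal √(2·3)=2.449, South √(2·3)=2.449, Central √(1·2)=1.414, East √(2·3)=2.449, Lowland √(2·3)=2.449.
Each quota rounded against its threshold gives Highland 2, Coastal 2, South 3, Central 2, East 3, Lowland 3 (total 15).

Highland 2; Coastal 2; South 3; Central 2; East 3; Lowland 3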